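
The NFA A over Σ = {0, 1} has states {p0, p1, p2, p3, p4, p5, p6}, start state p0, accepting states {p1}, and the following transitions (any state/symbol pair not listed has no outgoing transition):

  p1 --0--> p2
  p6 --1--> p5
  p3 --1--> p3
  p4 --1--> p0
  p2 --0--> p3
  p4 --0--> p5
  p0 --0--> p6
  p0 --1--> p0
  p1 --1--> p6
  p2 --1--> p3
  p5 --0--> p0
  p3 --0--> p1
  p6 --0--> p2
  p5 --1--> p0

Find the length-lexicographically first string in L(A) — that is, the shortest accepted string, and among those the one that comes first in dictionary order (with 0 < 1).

0000

A breadth-first search from p0 reaches an accepting state first via the path p0 → p6 → p2 → p3 → p1 on input 0000.
No string of length < 4 is accepted (BFS exhausts all shorter strings without reaching an accepting state), and 0000 is the lexicographically least accepting string of length 4.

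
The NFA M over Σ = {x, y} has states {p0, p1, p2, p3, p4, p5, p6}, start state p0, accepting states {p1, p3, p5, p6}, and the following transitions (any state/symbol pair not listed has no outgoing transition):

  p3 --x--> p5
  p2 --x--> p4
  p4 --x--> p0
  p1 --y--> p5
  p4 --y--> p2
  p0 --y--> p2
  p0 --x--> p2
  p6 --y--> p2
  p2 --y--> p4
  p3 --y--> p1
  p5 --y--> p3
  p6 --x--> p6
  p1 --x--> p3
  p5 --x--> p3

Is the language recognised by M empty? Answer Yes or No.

Yes

The states reachable from the start state are {p0, p2, p4}.
None of the accepting states {p1, p3, p5, p6} is reachable, so no string is accepted and L(M) = ∅.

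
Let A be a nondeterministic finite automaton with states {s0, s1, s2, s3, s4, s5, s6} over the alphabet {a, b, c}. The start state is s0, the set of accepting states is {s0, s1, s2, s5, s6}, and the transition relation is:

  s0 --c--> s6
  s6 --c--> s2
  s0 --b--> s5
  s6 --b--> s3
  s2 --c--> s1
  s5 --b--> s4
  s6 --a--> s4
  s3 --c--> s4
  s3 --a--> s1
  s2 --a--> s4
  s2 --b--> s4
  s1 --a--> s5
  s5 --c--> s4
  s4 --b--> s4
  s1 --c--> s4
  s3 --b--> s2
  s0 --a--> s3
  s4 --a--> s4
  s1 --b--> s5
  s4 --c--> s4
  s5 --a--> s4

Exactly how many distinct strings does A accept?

The useful subgraph on states {s0, s1, s2, s3, s5, s6} is acyclic, so L(A) is finite; the longest accepting path visits 6 useful states, giving maximum string length 5.
Counting accepting paths from s0 by length: 1 of length 0, 2 of length 1, 3 of length 2, 6 of length 3, 7 of length 4, 2 of length 5. Total 21.

21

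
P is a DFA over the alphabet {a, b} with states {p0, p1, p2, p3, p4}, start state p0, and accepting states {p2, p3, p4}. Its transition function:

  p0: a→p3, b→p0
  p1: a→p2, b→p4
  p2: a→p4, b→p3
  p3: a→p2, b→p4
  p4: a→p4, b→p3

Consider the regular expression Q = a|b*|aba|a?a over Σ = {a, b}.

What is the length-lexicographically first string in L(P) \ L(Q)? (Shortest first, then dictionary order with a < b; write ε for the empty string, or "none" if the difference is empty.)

The string ab is accepted by P but not by Q.
No shorter string lies in the difference, and ab is the lexicographically first length-2 string in L(P) \ L(Q).

ab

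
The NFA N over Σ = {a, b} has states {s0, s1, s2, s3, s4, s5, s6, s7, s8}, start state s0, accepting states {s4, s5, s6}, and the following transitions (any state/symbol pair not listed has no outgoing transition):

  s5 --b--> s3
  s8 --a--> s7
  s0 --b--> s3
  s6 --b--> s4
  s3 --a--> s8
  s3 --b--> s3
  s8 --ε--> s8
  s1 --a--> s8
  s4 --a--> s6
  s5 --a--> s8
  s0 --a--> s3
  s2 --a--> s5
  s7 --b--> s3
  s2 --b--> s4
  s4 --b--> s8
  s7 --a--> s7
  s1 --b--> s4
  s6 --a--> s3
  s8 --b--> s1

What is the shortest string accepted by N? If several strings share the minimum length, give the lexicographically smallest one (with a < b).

A breadth-first search from s0 reaches an accepting state first via the path s0 → s3 → s8 → s1 → s4 on input aabb.
No string of length < 4 is accepted (BFS exhausts all shorter strings without reaching an accepting state), and aabb is the lexicographically least accepting string of length 4.

aabb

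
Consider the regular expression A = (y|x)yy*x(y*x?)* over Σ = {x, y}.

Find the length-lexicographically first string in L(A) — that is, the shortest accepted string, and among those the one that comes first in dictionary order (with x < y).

By inspection of the expression, no string of length less than 3 matches, and xyx is the lexicographically first match of length 3.

xyx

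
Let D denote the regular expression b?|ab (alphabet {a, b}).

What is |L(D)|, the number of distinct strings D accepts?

The expression has no Kleene star, so L(D) is finite. Expanding the alternatives gives {ε, b, ab}.
That is 1 of length 0, 1 of length 1, 1 of length 2: 3 strings in all.

3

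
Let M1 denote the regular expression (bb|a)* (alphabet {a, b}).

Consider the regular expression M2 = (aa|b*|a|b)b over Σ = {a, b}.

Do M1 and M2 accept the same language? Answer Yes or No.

The empty string ε is accepted by M1 but rejected by M2.
So L(M1) ≠ L(M2).

No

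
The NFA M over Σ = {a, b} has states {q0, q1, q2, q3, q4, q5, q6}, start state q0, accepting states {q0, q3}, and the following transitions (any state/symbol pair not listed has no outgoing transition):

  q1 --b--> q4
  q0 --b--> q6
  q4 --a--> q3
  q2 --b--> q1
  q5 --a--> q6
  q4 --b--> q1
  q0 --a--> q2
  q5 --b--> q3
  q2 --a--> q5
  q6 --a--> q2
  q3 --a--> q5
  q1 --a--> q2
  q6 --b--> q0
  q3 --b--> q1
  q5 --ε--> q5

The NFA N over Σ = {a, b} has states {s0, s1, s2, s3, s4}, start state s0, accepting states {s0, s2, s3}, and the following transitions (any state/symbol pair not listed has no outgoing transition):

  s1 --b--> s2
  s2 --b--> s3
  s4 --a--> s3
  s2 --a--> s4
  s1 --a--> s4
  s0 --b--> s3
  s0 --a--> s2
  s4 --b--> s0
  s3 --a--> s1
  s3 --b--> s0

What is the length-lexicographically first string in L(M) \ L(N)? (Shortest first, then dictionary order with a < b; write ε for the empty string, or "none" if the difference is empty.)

babba

The string babba is accepted by M but not by N.
No shorter string lies in the difference, and babba is the lexicographically first length-5 string in L(M) \ L(N).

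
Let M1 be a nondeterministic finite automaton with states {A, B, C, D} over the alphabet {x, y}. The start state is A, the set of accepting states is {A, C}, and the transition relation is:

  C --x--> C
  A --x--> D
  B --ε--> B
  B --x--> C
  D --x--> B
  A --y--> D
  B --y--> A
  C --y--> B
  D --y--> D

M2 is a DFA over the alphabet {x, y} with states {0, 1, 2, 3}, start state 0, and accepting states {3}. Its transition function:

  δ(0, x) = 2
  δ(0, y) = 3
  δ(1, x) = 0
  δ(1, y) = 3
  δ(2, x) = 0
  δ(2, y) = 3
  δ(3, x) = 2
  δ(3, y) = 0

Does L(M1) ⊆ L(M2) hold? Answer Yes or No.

The empty string ε is in L(M1) but not in L(M2).
So L(M1) ⊄ L(M2).

No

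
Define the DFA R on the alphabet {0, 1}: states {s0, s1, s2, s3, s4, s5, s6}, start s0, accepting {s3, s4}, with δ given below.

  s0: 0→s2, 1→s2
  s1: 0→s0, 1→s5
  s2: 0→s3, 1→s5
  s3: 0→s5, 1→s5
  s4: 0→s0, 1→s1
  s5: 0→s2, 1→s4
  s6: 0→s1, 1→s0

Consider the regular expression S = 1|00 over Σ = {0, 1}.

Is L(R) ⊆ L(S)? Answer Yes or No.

No

The string 10 is in L(R) but not in L(S).
So L(R) ⊄ L(S).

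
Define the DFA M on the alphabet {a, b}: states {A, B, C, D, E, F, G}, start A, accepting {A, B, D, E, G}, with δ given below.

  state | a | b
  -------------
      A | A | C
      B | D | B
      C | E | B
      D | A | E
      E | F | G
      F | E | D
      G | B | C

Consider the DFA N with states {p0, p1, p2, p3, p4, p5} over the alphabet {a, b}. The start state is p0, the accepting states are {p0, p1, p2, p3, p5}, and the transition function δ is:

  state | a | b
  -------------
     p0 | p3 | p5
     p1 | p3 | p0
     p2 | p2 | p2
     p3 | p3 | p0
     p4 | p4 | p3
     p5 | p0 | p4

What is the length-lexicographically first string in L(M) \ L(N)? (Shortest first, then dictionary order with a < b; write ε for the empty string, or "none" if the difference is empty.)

bb

The string bb is accepted by M but not by N.
No shorter string lies in the difference, and bb is the lexicographically first length-2 string in L(M) \ L(N).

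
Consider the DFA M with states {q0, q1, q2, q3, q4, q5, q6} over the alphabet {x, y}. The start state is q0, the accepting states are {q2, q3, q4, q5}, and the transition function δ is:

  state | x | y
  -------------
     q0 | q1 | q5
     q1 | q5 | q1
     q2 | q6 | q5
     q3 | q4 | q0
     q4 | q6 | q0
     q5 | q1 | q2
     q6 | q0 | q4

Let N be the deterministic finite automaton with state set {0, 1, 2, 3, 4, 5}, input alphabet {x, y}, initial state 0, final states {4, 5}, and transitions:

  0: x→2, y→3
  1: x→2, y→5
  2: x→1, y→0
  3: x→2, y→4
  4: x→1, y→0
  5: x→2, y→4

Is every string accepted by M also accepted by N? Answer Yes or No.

No

The string y is in L(M) but not in L(N).
So L(M) ⊄ L(N).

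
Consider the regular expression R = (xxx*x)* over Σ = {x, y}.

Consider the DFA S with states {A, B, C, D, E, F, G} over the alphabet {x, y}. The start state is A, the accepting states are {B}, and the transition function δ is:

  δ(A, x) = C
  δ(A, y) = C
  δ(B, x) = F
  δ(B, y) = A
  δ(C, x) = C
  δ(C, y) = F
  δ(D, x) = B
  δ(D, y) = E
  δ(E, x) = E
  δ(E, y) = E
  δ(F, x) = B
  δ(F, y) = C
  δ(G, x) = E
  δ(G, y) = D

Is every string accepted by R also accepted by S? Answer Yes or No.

No

The empty string ε is in L(R) but not in L(S).
So L(R) ⊄ L(S).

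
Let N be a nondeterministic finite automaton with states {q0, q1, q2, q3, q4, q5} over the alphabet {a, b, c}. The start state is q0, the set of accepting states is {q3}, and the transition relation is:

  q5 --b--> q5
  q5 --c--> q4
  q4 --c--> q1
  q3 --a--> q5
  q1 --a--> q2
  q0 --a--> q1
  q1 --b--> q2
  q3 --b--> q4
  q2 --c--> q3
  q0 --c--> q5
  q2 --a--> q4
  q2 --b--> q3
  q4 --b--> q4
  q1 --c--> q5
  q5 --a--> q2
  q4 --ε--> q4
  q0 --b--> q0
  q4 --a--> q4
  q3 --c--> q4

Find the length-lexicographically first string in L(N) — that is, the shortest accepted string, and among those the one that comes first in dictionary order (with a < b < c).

aab

A breadth-first search from q0 reaches an accepting state first via the path q0 → q1 → q2 → q3 on input aab.
No string of length < 3 is accepted (BFS exhausts all shorter strings without reaching an accepting state), and aab is the lexicographically least accepting string of length 3.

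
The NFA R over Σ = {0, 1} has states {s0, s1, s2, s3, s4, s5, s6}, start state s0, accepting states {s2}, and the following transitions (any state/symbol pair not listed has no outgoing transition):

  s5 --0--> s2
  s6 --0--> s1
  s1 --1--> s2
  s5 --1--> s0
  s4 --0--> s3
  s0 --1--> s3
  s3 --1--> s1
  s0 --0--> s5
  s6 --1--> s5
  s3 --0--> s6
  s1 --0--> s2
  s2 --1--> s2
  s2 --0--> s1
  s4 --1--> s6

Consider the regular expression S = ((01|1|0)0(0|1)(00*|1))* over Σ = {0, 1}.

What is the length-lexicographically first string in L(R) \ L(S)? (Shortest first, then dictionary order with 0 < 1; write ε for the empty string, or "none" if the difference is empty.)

00

The string 00 is accepted by R but not by S.
No shorter string lies in the difference, and 00 is the lexicographically first length-2 string in L(R) \ L(S).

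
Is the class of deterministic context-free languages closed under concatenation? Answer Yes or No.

Take L₁ = {ε, c} (finite, hence regular and DCFL) and L₂ = {c aⁿbⁿ : n≥0} ∪ {cc aⁿb²ⁿ : n≥0} (a DCFL: the number of leading c's tells the DPDA whether to pop one stack symbol per b or per two b's). Then L₁L₂ ∩ cca⁺b* = {cc aⁿbⁿ : n≥1} ∪ {cc aⁿb²ⁿ : n≥1}. If L₁L₂ were a DCFL, so would be this intersection with a regular set, and a DPDA for it started from its configuration after reading cc would accept {aⁿbⁿ : n≥1} ∪ {aⁿb²ⁿ : n≥1}, which no deterministic PDA accepts (a DPDA for it would have a single run on aⁿb²ⁿ, accepting after the prefix aⁿbⁿ and accepting again after n more b's; an ordinary PDA that simulates it on a's and b's and, at any moment when it is accepting, may switch to reading only a fresh letter d while feeding each d to the simulation as a b, would accept aⁱbʲdᵏ (k≥1) exactly when both aⁱbʲ and aⁱbʲ⁺ᵏ are in the language, i.e. its language intersected with the regular set a*b*d⁺ would be exactly {aⁿbⁿdⁿ : n≥1} — impossible, since context-free languages are closed under intersection with regular sets and {aⁿbⁿdⁿ} is not context-free). Hence L₁L₂ is not a DCFL.

No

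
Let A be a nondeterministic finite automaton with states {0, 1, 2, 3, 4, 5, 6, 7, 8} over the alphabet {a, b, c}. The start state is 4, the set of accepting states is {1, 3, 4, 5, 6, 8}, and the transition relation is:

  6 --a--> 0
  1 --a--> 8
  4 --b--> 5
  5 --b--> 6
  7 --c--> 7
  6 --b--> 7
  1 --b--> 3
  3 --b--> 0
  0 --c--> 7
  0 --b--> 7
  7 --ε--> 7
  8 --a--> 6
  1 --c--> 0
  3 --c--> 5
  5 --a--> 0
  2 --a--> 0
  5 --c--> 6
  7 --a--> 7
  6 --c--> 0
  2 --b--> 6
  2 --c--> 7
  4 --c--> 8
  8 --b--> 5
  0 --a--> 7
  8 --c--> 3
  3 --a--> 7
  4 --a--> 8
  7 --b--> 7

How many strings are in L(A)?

The useful subgraph on states {3, 4, 5, 6, 8} is acyclic, so L(A) is finite; the longest accepting path visits 5 useful states, giving maximum string length 4.
Counting accepting paths from 4 by length: 1 of length 0, 3 of length 1, 8 of length 2, 6 of length 3, 4 of length 4. Total 22.

22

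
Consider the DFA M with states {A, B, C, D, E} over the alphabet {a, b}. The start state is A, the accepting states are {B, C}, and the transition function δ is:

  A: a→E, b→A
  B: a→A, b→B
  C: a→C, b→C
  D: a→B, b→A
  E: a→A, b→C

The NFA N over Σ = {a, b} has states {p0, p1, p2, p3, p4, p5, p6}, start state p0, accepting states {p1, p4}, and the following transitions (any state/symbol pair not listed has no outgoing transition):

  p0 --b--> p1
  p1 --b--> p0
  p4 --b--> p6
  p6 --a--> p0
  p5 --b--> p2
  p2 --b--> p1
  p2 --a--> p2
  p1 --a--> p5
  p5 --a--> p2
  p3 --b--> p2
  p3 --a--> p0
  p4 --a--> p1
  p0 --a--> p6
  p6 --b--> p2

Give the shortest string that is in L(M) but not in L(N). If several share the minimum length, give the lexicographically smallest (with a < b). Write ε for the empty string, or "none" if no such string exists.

ab

The string ab is accepted by M but not by N.
No shorter string lies in the difference, and ab is the lexicographically first length-2 string in L(M) \ L(N).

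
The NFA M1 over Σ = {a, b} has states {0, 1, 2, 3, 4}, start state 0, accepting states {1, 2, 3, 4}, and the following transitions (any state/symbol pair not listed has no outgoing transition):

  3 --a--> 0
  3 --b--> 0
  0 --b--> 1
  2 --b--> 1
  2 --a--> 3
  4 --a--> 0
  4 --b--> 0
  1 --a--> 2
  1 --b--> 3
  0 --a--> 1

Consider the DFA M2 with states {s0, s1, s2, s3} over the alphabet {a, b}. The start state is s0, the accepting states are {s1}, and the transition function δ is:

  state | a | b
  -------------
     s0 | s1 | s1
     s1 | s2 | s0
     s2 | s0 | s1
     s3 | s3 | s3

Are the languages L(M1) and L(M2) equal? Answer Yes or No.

The string aa is accepted by M1 but rejected by M2.
So L(M1) ≠ L(M2).

No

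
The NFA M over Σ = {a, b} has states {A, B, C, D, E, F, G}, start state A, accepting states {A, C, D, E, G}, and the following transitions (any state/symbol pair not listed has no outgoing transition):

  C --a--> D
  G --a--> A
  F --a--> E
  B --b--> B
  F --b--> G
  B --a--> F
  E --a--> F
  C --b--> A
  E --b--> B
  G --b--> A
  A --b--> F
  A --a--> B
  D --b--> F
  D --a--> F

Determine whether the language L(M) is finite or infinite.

infinite

State B is reachable from the start and can reach an accepting state, and it lies on the cycle B → B.
Traversing that cycle any number of times yields accepted strings of unbounded length, so the language is infinite.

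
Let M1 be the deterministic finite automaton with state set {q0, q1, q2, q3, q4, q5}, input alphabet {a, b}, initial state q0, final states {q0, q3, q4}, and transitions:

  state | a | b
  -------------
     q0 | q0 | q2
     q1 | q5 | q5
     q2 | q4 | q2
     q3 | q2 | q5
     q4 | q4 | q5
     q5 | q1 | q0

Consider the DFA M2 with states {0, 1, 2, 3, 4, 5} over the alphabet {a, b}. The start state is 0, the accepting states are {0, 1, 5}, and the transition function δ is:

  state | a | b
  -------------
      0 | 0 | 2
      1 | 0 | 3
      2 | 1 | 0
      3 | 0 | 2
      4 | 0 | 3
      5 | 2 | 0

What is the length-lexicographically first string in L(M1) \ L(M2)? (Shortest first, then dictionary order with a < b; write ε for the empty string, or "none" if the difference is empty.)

The string babb is accepted by M1 but not by M2.
No shorter string lies in the difference, and babb is the lexicographically first length-4 string in L(M1) \ L(M2).

babb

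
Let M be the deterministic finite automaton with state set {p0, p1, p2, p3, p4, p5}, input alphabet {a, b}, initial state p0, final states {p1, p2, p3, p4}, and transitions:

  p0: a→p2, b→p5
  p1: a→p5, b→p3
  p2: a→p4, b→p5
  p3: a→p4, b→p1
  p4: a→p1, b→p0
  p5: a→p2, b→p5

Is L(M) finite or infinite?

infinite

State p0 is reachable from the start and can reach an accepting state, and it lies on the cycle p0 → p2 → p4 → p0.
Traversing that cycle any number of times yields accepted strings of unbounded length, so the language is infinite.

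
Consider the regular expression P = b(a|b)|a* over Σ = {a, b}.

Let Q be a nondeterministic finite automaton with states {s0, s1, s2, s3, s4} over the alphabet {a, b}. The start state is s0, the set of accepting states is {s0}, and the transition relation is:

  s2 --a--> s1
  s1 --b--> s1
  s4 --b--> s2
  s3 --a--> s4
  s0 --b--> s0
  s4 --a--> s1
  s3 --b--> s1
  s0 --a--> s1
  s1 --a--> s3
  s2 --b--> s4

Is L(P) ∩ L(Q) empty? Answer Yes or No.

No

The empty string ε is accepted by both P and Q.
Hence L(P) ∩ L(Q) ≠ ∅.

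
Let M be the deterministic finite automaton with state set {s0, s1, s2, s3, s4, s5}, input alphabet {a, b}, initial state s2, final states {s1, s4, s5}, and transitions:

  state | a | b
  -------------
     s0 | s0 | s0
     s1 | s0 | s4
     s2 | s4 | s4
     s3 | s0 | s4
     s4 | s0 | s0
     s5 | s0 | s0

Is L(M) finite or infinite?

finite

The useful states (reachable from s2 and able to reach an accepting state) are {s2, s4}.
Restricted to these states the transition graph has no cycle, so every accepting path has bounded length and L is finite.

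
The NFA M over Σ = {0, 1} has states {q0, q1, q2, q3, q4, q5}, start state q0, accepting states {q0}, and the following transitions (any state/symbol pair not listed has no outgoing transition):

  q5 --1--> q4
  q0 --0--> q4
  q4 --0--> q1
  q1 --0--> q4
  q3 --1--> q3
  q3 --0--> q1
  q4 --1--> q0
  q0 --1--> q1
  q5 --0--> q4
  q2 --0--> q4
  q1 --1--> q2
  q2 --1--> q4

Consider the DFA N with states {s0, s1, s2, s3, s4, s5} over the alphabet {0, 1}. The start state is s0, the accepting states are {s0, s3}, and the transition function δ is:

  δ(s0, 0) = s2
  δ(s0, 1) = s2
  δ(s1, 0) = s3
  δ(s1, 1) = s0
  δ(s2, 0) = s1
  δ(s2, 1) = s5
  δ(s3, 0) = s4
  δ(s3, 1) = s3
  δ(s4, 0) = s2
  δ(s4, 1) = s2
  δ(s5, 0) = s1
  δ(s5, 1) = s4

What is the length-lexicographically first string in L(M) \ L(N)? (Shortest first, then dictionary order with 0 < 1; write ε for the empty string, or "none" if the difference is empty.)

01

The string 01 is accepted by M but not by N.
No shorter string lies in the difference, and 01 is the lexicographically first length-2 string in L(M) \ L(N).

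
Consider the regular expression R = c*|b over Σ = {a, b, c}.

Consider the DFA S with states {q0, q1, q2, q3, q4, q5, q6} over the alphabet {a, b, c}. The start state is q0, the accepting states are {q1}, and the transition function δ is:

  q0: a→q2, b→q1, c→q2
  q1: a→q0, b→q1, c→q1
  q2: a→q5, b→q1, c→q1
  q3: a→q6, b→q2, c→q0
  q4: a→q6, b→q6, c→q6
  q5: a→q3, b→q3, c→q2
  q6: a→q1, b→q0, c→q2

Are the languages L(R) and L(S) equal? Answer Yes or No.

The empty string ε is accepted by R but rejected by S.
So L(R) ≠ L(S).

No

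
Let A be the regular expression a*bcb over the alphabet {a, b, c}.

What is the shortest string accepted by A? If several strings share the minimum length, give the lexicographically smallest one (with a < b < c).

bcb

By inspection of the expression, no string of length less than 3 matches, and bcb is the lexicographically first match of length 3.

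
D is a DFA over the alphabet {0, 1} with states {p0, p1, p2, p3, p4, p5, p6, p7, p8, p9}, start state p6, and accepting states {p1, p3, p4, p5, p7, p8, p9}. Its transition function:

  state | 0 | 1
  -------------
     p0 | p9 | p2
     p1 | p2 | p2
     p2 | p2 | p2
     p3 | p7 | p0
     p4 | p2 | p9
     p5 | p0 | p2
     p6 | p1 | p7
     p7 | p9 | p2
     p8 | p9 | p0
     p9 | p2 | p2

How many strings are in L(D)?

3

The useful subgraph on states {p1, p6, p7, p9} is acyclic, so L(D) is finite; the longest accepting path visits 3 useful states, giving maximum string length 2.
Counting accepting paths from p6 by length: 2 of length 1, 1 of length 2. Total 3.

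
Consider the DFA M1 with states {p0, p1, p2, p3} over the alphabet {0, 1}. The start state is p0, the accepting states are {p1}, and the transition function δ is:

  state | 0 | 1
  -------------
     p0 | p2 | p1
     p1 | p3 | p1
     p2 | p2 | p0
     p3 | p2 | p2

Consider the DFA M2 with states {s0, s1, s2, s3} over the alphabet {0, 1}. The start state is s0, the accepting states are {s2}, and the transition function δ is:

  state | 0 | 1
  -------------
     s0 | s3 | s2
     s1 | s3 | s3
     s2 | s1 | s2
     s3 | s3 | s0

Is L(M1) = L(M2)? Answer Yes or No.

Exploring the product automaton M1 × M2 from the start pair (p0, s0), following both machines on each input symbol, reaches 4 state pairs: (p0, s0), (p2, s3), (p1, s2), (p3, s1).
M1 accepts in {p1} and M2 accepts in {s2}. In every reachable pair the two components are either both accepting — (p1, s2) — or both non-accepting, so no string is accepted by exactly one of the machines: L(M1) \ L(M2) and L(M2) \ L(M1) are both empty.
Hence every string is accepted by M1 iff it is accepted by M2, and the two languages coincide.

Yes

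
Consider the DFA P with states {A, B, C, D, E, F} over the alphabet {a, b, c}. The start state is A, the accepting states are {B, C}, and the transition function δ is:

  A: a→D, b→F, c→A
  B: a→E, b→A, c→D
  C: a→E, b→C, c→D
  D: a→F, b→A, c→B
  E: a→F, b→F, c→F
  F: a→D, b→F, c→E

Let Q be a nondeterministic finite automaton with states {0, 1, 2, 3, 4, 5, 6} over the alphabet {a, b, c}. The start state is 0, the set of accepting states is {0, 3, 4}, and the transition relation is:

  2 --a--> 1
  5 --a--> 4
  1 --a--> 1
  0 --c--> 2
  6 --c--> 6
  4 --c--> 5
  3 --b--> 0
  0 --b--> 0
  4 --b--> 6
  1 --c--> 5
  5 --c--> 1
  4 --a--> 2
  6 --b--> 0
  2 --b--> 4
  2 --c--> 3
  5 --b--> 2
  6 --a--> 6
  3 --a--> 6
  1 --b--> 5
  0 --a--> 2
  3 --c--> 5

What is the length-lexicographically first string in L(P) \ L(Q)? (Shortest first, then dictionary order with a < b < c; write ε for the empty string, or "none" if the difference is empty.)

cac

The string cac is accepted by P but not by Q.
No shorter string lies in the difference, and cac is the lexicographically first length-3 string in L(P) \ L(Q).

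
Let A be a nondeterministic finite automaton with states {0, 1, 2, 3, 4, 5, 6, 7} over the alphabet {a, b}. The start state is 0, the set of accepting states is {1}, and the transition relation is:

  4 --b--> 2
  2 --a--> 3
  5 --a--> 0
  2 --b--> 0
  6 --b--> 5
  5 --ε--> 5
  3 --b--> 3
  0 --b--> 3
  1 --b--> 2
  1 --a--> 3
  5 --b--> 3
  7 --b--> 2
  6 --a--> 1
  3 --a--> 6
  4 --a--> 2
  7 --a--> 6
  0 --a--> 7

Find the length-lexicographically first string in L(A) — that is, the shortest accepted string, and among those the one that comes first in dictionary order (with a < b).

A breadth-first search from 0 reaches an accepting state first via the path 0 → 7 → 6 → 1 on input aaa.
No string of length < 3 is accepted (BFS exhausts all shorter strings without reaching an accepting state), and aaa is the lexicographically least accepting string of length 3.

aaa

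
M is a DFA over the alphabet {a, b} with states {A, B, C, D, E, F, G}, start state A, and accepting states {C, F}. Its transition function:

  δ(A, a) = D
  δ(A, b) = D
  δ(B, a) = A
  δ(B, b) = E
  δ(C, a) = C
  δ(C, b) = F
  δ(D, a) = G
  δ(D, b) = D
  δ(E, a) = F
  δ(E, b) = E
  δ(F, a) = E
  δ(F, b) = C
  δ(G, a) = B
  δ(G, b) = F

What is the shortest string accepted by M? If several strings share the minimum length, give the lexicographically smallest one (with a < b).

aab

A breadth-first search from A reaches an accepting state first via the path A → D → G → F on input aab.
No string of length < 3 is accepted (BFS exhausts all shorter strings without reaching an accepting state), and aab is the lexicographically least accepting string of length 3.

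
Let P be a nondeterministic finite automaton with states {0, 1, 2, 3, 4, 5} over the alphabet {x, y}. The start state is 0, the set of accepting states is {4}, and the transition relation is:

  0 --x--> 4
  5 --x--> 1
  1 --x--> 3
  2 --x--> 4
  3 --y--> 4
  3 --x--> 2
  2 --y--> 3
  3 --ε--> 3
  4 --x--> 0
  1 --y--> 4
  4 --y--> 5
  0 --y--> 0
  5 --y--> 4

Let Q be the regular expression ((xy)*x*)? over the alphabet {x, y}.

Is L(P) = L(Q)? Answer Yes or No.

The string yx is accepted by P but rejected by Q.
So L(P) ≠ L(Q).

No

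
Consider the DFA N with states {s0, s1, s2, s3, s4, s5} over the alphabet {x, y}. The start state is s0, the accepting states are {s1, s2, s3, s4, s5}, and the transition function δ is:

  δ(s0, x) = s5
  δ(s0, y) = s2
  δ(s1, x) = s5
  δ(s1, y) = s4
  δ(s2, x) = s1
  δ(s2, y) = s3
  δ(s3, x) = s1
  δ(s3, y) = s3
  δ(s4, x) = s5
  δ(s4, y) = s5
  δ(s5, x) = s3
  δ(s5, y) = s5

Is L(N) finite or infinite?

State s1 is reachable from the start and can reach an accepting state, and it lies on the cycle s1 → s4 → s5 → s3 → s1.
Traversing that cycle any number of times yields accepted strings of unbounded length, so the language is infinite.

infinite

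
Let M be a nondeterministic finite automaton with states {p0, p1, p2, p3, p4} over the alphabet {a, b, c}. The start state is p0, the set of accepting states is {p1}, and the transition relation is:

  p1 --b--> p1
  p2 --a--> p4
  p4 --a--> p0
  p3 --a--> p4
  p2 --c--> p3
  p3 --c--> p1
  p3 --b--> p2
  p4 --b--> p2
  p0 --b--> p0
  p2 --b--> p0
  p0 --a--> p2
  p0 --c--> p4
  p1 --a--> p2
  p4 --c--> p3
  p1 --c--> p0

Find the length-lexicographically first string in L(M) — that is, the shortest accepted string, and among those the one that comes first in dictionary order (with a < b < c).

A breadth-first search from p0 reaches an accepting state first via the path p0 → p2 → p3 → p1 on input acc.
No string of length < 3 is accepted (BFS exhausts all shorter strings without reaching an accepting state), and acc is the lexicographically least accepting string of length 3.

acc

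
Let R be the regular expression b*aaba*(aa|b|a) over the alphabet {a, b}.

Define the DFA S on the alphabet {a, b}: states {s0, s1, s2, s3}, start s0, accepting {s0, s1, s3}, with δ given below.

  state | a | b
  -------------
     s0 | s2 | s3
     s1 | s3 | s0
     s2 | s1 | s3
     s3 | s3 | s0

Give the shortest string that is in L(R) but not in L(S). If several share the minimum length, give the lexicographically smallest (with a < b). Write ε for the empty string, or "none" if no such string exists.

The string aaba is accepted by R but not by S.
No shorter string lies in the difference, and aaba is the lexicographically first length-4 string in L(R) \ L(S).

aaba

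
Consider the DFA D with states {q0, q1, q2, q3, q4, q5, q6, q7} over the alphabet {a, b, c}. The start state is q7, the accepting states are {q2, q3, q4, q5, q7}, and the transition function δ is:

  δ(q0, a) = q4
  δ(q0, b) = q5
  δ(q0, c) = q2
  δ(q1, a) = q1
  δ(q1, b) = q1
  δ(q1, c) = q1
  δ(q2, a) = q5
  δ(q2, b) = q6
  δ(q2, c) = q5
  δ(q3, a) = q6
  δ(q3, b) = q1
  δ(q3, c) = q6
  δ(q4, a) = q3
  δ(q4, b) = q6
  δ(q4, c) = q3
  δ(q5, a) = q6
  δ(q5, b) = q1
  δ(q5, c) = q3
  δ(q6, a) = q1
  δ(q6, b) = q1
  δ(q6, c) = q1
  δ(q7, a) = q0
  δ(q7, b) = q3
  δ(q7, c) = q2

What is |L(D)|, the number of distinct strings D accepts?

The useful subgraph on states {q0, q2, q3, q4, q5, q7} is acyclic, so L(D) is finite; the longest accepting path visits 5 useful states, giving maximum string length 4.
Counting accepting paths from q7 by length: 1 of length 0, 2 of length 1, 5 of length 2, 7 of length 3, 2 of length 4. Total 17.

17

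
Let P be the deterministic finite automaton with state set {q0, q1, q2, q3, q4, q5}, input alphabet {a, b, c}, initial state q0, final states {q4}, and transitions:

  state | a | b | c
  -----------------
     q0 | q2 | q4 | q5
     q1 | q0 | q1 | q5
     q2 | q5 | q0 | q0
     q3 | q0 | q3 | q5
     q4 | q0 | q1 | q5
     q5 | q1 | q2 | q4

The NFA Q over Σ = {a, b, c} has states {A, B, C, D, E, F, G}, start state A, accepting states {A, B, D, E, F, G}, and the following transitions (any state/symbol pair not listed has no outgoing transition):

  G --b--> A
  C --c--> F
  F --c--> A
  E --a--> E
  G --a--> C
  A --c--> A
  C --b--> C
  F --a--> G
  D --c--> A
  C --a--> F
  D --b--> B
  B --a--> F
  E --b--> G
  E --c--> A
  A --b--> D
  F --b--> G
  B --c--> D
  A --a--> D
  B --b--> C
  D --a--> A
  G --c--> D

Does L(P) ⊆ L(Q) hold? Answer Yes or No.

No

The string abb is in L(P) but not in L(Q).
So L(P) ⊄ L(Q).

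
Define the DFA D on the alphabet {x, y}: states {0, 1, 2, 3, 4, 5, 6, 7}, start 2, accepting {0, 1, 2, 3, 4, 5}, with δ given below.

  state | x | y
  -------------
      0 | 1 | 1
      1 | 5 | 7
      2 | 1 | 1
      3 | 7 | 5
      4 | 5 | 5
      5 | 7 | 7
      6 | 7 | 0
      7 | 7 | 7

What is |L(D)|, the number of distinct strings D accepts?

5

The useful subgraph on states {1, 2, 5} is acyclic, so L(D) is finite; the longest accepting path visits 3 useful states, giving maximum string length 2.
Counting accepting paths from 2 by length: 1 of length 0, 2 of length 1, 2 of length 2. Total 5.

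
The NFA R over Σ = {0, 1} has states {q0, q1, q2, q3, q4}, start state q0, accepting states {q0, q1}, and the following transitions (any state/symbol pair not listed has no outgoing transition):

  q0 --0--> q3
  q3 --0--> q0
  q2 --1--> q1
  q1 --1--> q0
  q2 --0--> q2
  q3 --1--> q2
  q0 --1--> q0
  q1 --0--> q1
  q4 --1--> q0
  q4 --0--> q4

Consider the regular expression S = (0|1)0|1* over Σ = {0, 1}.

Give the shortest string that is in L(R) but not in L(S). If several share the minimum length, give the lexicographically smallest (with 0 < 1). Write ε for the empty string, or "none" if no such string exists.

The string 001 is accepted by R but not by S.
No shorter string lies in the difference, and 001 is the lexicographically first length-3 string in L(R) \ L(S).

001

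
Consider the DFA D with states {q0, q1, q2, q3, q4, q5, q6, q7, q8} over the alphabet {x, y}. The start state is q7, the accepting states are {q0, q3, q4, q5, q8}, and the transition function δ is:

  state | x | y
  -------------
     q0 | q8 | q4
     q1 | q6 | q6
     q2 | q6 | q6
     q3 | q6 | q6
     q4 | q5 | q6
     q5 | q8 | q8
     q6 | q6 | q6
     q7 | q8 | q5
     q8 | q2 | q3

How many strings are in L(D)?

7

The useful subgraph on states {q3, q5, q7, q8} is acyclic, so L(D) is finite; the longest accepting path visits 4 useful states, giving maximum string length 3.
Counting accepting paths from q7 by length: 2 of length 1, 3 of length 2, 2 of length 3. Total 7.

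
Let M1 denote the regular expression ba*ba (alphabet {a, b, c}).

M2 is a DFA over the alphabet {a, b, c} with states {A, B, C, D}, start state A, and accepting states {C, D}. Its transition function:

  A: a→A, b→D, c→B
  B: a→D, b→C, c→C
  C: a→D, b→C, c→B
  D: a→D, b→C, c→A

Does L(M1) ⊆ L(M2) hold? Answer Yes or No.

Yes

Converting the expression M1 to a DFA (subset construction, then merging equivalent states) gives the minimal DFA with states {r0, r1, r2, r3, r4}, start state r0, accepting states {r4} and transitions r0: a→r1, b→r2, c→r1; r1: a→r1, b→r1, c→r1; r2: a→r2, b→r3, c→r1; r3: a→r4, b→r1, c→r1; r4: a→r1, b→r1, c→r1.
Exploring the product automaton M1 × M2 from the start pair (r0, A), following both machines on each input symbol, reaches 8 state pairs: (r0, A), (r1, A), (r2, D), (r1, B), (r1, D), (r3, C), (r1, C), (r4, D).
M1 accepts in {r4} and M2 accepts in {C, D}. The reachable pairs whose M1-component is accepting are (r4, D); in each of them the M2-component is accepting too, so the product for L(M1) \ L(M2) (M1-component accepting, M2-component rejecting) has no reachable accepting pair and the difference is empty.
Hence every string in L(M1) is also in L(M2).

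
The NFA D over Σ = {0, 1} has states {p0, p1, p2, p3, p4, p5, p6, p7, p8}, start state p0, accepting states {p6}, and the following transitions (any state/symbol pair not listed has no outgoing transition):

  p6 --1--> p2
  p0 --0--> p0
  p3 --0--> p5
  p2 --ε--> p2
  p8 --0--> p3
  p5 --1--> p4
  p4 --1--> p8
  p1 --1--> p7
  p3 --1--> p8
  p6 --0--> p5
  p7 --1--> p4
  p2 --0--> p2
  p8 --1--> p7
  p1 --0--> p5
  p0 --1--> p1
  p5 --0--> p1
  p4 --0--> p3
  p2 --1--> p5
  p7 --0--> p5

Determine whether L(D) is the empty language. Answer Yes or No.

The states reachable from the start state are {p0, p1, p3, p4, p5, p7, p8}.
None of the accepting states {p6} is reachable, so no string is accepted and L(D) = ∅.

Yes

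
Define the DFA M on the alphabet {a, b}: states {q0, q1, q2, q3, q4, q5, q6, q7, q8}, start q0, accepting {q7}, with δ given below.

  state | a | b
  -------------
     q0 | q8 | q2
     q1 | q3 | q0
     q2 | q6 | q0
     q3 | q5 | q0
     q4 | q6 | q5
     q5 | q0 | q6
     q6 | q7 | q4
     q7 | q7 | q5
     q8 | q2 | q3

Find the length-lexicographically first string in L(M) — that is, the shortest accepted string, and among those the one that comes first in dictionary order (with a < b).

baa

A breadth-first search from q0 reaches an accepting state first via the path q0 → q2 → q6 → q7 on input baa.
No string of length < 3 is accepted (BFS exhausts all shorter strings without reaching an accepting state), and baa is the lexicographically least accepting string of length 3.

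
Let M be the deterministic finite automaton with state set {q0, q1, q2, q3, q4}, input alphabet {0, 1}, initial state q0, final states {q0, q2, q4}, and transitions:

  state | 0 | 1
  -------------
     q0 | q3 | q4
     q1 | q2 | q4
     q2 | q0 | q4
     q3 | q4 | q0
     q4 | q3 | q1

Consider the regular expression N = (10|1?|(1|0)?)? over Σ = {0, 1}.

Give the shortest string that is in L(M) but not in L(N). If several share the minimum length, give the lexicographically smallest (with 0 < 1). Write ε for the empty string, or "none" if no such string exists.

00

The string 00 is accepted by M but not by N.
No shorter string lies in the difference, and 00 is the lexicographically first length-2 string in L(M) \ L(N).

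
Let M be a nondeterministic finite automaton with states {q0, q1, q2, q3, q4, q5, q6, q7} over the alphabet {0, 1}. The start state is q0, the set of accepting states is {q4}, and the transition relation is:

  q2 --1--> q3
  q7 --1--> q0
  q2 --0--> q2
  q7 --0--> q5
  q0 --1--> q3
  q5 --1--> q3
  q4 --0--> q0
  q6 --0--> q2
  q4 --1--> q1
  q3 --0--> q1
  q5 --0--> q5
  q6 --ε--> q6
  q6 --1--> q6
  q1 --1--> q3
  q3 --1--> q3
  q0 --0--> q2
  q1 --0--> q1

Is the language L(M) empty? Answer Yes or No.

The states reachable from the start state are {q0, q1, q2, q3}.
None of the accepting states {q4} is reachable, so no string is accepted and L(M) = ∅.

Yes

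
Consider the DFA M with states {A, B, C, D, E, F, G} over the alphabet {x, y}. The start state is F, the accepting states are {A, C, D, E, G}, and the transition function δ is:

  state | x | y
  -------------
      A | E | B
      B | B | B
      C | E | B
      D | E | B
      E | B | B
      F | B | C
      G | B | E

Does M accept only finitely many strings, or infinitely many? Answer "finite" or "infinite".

finite

The useful states (reachable from F and able to reach an accepting state) are {C, E, F}.
Restricted to these states the transition graph has no cycle, so every accepting path has bounded length and L is finite.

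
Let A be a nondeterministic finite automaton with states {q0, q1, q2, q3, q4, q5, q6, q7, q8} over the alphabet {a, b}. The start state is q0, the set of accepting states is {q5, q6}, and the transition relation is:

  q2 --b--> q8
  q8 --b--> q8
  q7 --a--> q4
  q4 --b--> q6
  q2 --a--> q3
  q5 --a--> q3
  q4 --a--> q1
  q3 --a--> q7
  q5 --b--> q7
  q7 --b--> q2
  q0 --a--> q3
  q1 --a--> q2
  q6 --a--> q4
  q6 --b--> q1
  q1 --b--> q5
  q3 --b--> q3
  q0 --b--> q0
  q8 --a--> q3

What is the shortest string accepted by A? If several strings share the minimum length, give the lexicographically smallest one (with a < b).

aaab

A breadth-first search from q0 reaches an accepting state first via the path q0 → q3 → q7 → q4 → q6 on input aaab.
No string of length < 4 is accepted (BFS exhausts all shorter strings without reaching an accepting state), and aaab is the lexicographically least accepting string of length 4.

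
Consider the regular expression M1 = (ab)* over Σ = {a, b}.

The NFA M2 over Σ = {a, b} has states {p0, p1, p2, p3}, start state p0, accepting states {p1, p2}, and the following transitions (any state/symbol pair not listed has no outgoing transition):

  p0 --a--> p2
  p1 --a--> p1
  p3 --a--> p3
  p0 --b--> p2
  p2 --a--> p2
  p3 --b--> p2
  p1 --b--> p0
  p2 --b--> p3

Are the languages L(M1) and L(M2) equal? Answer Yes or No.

The empty string ε is accepted by M1 but rejected by M2.
So L(M1) ≠ L(M2).

No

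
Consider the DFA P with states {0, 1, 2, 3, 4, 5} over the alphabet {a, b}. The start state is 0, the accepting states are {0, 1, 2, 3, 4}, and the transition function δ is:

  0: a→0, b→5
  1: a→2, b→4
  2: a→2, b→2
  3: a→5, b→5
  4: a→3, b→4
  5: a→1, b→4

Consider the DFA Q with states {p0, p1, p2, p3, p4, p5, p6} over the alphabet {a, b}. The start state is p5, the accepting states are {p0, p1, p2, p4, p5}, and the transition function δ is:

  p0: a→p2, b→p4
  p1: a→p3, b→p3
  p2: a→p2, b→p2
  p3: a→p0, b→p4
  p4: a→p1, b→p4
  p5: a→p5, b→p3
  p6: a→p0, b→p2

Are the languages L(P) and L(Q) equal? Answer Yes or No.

Exploring the product automaton P × Q from the start pair (0, p5), following both machines on each input symbol, reaches 6 state pairs: (0, p5), (5, p3), (1, p0), (4, p4), (2, p2), (3, p1).
P accepts in {0, 1, 2, 3, 4} and Q accepts in {p0, p1, p2, p4, p5}. In every reachable pair the two components are either both accepting — (0, p5), (1, p0), (4, p4), (2, p2), (3, p1) — or both non-accepting, so no string is accepted by exactly one of the machines: L(P) \ L(Q) and L(Q) \ L(P) are both empty.
Hence every string is accepted by P iff it is accepted by Q, and the two languages coincide.

Yes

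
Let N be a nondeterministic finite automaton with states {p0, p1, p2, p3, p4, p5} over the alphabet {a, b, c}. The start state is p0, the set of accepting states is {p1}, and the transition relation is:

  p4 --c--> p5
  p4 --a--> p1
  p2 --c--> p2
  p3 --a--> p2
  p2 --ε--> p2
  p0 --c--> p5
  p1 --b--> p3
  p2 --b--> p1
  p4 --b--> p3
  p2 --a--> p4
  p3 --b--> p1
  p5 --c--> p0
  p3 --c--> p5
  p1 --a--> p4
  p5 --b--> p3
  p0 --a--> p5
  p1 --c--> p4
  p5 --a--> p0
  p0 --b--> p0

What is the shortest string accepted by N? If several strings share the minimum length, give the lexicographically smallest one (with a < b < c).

abb

A breadth-first search from p0 reaches an accepting state first via the path p0 → p5 → p3 → p1 on input abb.
No string of length < 3 is accepted (BFS exhausts all shorter strings without reaching an accepting state), and abb is the lexicographically least accepting string of length 3.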